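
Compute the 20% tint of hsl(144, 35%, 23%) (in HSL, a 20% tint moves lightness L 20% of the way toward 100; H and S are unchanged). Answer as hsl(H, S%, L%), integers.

hsl(144, 35%, 38%)

L moves 20% from 23 toward 100: 23 + 15.4 = 38.4 → 38.
H and S are unchanged.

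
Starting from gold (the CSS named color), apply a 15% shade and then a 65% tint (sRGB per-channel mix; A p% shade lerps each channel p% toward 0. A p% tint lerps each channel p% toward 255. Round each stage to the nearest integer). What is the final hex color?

#F2E6A6

CSS gold is rgb(255, 215, 0).
Lerp each channel 15% toward 0:
  R: 255 + 0.15×(0−255) = 255 − 38.25 = 216.75 → 217
  G: 215 − 32.25 = 182.75 → 183
  B: 0 + 0.15×(0−0) = 0 + 0 = 0 → 0
After the shade: rgb(217, 183, 0) = #D9B700.
A 65% tint moves each channel 65% toward 255:
  R: 217 + 0.65×(255−217) = 217 + 24.7 = 241.7 → 242
  G: 183 + 0.65×(255−183) = 183 + 46.8 = 229.8 → 230
  B: 0 + 165.75 = 165.75 → 166
rgb(242, 230, 166) = #F2E6A6.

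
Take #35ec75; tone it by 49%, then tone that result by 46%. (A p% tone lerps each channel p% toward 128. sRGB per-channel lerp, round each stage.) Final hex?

#35ec75 is rgb(53, 236, 117).
Per channel, c → c + 0.49(128 − c):
  R: 53 + 0.49×(128−53) = 53 + 36.75 = 89.75 → 90
  G: 236 − 52.92 = 183.08 → 183
  B: 117 + 0.49×(128−117) = 117 + 5.39 = 122.39 → 122
After the tone: rgb(90, 183, 122) = #5ab77a.
A 46% tone moves each channel 46% toward 128:
  R: 90 + 0.46×(128−90) = 90 + 17.48 = 107.48 → 107
  G: 183 + 0.46×(128−183) = 183 − 25.3 = 157.7 → 158
  B: 122 + 0.46×(128−122) = 122 + 2.76 = 124.76 → 125
rgb(107, 158, 125) = #6b9e7d.

#6b9e7d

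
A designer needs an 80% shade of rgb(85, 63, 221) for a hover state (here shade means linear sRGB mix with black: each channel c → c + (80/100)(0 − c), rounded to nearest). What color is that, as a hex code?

#110D2C

Per channel, c → c + 0.8(0 − c):
  R: 85 − 68 = 17 → 17
  G: 63 − 50.4 = 12.6 → 13
  B: 221 + 0.8×(0−221) = 221 − 176.8 = 44.2 → 44
rgb(17, 13, 44) = #110D2C.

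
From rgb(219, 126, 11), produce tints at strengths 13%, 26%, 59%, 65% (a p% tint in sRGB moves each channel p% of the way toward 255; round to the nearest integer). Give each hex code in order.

#e08f2b, #e4a04a, #f0ca9b, #f2d2aa

13%: (219 + 4.68 = 223.68→224, 126 + 16.77 = 142.77→143, 11 + 31.72 = 42.72→43) → #e08f2b
26%: (219 + 9.36 = 228.36→228, 126 + 33.54 = 159.54→160, 11 + 63.44 = 74.44→74) → #e4a04a
59%: (219 + 21.24 = 240.24→240, 126 + 76.11 = 202.11→202, 11 + 143.96 = 154.96→155) → #f0ca9b
65%: (219 + 23.4 = 242.4→242, 126 + 83.85 = 209.85→210, 11 + 158.6 = 169.6→170) → #f2d2aa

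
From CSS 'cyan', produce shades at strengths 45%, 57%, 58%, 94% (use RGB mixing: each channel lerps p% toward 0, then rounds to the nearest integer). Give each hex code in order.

CSS cyan is rgb(0, 255, 255).
45%: (0→0, 255 − 114.75 = 140.25→140, 255 − 114.75 = 140.25→140) → #008C8C
57%: (0→0, 255 − 145.35 = 109.65→110, 255 − 145.35 = 109.65→110) → #006E6E
58%: (0→0, 255 − 147.9 = 107.1→107, 255 − 147.9 = 107.1→107) → #006B6B
94%: (0→0, 255 − 239.7 = 15.3→15, 255 − 239.7 = 15.3→15) → #000F0F

#008C8C, #006E6E, #006B6B, #000F0F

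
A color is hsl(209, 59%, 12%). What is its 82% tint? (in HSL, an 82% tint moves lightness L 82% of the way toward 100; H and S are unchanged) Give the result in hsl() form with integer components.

hsl(209, 59%, 84%)

L moves 82% from 12 toward 100: 12 + 72.16 = 84.16 → 84.
H and S are unchanged.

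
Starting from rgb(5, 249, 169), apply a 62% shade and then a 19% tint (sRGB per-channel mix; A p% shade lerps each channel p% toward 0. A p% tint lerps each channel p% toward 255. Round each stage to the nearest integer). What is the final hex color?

#327D64

A 62% shade moves each channel 62% toward 0:
  R: 5 + 0.62×(0−5) = 5 − 3.1 = 1.9 → 2
  G: 249 − 154.38 = 94.62 → 95
  B: 169 − 104.78 = 64.22 → 64
After the shade: rgb(2, 95, 64) = #025F40.
Lerp each channel 19% toward 255:
  R: 2 + 0.19×(255−2) = 2 + 48.07 = 50.07 → 50
  G: 95 + 0.19×(255−95) = 95 + 30.4 = 125.4 → 125
  B: 64 + 36.29 = 100.29 → 100
rgb(50, 125, 100) = #327D64.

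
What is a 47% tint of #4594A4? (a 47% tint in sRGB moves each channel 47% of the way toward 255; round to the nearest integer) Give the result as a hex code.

#9CC6CF

#4594A4 is rgb(69, 148, 164).
Per channel, c → c + 0.47(255 − c):
  R: 69 + 0.47×(255−69) = 69 + 87.42 = 156.42 → 156
  G: 148 + 50.29 = 198.29 → 198
  B: 164 + 42.77 = 206.77 → 207
rgb(156, 198, 207) = #9CC6CF.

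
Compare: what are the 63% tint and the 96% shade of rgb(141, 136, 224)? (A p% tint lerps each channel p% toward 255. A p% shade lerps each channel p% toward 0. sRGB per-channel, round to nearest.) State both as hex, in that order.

#d5d3f4, #060509

63% tint:
  R: 141 + 0.63×(255−141) = 141 + 71.82 = 212.82 → 213
  G: 136 + 74.97 = 210.97 → 211
  B: 224 + 19.53 = 243.53 → 244
  → #d5d3f4
96% shade:
  R: 141 − 135.36 = 5.64 → 6
  G: 136 − 130.56 = 5.44 → 5
  B: 224 + 0.96×(0−224) = 224 − 215.04 = 8.96 → 9
  → #060509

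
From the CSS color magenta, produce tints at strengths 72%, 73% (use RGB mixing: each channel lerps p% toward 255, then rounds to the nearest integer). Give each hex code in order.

CSS magenta is rgb(255, 0, 255).
72%: (255→255, 0 + 183.6 = 183.6→184, 255→255) → #FFB8FF
73%: (255→255, 0 + 186.15 = 186.15→186, 255→255) → #FFBAFF

#FFB8FF, #FFBAFF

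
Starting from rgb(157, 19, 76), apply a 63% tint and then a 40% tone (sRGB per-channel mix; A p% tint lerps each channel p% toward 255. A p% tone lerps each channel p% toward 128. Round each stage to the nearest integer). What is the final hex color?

#B798A5

Lerp each channel 63% toward 255:
  R: 157 + 0.63×(255−157) = 157 + 61.74 = 218.74 → 219
  G: 19 + 148.68 = 167.68 → 168
  B: 76 + 112.77 = 188.77 → 189
After the tint: rgb(219, 168, 189) = #DBA8BD.
Per channel, c → c + 0.4(128 − c):
  R: 219 + 0.4×(128−219) = 219 − 36.4 = 182.6 → 183
  G: 168 + 0.4×(128−168) = 168 − 16 = 152 → 152
  B: 189 + 0.4×(128−189) = 189 − 24.4 = 164.6 → 165
rgb(183, 152, 165) = #B798A5.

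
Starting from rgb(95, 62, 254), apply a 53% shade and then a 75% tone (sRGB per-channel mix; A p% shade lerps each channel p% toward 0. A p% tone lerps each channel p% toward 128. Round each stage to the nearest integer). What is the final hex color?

#6B677E

Per channel, c → c + 0.53(0 − c):
  R: 95 − 50.35 = 44.65 → 45
  G: 62 − 32.86 = 29.14 → 29
  B: 254 + 0.53×(0−254) = 254 − 134.62 = 119.38 → 119
After the shade: rgb(45, 29, 119) = #2D1D77.
Lerp each channel 75% toward 128:
  R: 45 + 62.25 = 107.25 → 107
  G: 29 + 0.75×(128−29) = 29 + 74.25 = 103.25 → 103
  B: 119 + 6.75 = 125.75 → 126
rgb(107, 103, 126) = #6B677E.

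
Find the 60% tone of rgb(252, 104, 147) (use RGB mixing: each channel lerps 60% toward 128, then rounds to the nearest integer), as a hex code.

A 60% tone moves each channel 60% toward 128:
  R: 252 + 0.6×(128−252) = 252 − 74.4 = 177.6 → 178
  G: 104 + 14.4 = 118.4 → 118
  B: 147 + 0.6×(128−147) = 147 − 11.4 = 135.6 → 136
rgb(178, 118, 136) = #B27688.

#B27688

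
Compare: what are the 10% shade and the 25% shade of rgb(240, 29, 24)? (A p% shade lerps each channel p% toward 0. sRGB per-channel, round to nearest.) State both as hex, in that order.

#D81A16, #B41612

10% shade:
  R: 240 + 0.1×(0−240) = 240 − 24 = 216 → 216
  G: 29 + 0.1×(0−29) = 29 − 2.9 = 26.1 → 26
  B: 24 − 2.4 = 21.6 → 22
  → #D81A16
25% shade:
  R: 240 − 60 = 180 → 180
  G: 29 + 0.25×(0−29) = 29 − 7.25 = 21.75 → 22
  B: 24 + 0.25×(0−24) = 24 − 6 = 18 → 18
  → #B41612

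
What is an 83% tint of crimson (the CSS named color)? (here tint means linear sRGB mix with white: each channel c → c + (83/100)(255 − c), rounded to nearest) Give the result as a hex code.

CSS crimson is rgb(220, 20, 60).
Lerp each channel 83% toward 255:
  R: 220 + 0.83×(255−220) = 220 + 29.05 = 249.05 → 249
  G: 20 + 0.83×(255−20) = 20 + 195.05 = 215.05 → 215
  B: 60 + 0.83×(255−60) = 60 + 161.85 = 221.85 → 222
rgb(249, 215, 222) = #f9d7de.

#f9d7de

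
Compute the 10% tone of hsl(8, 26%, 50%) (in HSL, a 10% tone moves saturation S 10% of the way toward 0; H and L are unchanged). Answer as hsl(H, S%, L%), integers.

hsl(8, 23%, 50%)

S moves 10% from 26 toward 0: 26 − 2.6 = 23.4 → 23.
H and L are unchanged.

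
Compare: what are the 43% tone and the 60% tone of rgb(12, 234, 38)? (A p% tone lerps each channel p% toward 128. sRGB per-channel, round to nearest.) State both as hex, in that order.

43% tone:
  R: 12 + 0.43×(128−12) = 12 + 49.88 = 61.88 → 62
  G: 234 + 0.43×(128−234) = 234 − 45.58 = 188.42 → 188
  B: 38 + 0.43×(128−38) = 38 + 38.7 = 76.7 → 77
  → #3EBC4D
60% tone:
  R: 12 + 0.6×(128−12) = 12 + 69.6 = 81.6 → 82
  G: 234 − 63.6 = 170.4 → 170
  B: 38 + 0.6×(128−38) = 38 + 54 = 92 → 92
  → #52AA5C

#3EBC4D, #52AA5C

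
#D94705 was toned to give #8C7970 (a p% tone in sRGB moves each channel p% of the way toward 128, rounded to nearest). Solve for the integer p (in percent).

#D94705 is rgb(217, 71, 5); #8C7970 is rgb(140, 121, 112).
On the B channel (widest range): 112 ≈ 5 + (p/100)(128 − 5), so p ≈ 100×(112 − 5)/(128 − 5) = 10700/123 = 86.99.
p = 87 reproduces all three channels after rounding.

87%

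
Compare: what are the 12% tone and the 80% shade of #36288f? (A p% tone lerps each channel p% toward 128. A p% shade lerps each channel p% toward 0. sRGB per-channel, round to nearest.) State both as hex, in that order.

#3f338d, #0b081d

#36288f is rgb(54, 40, 143).
12% tone:
  R: 54 + 8.88 = 62.88 → 63
  G: 40 + 10.56 = 50.56 → 51
  B: 143 + 0.12×(128−143) = 143 − 1.8 = 141.2 → 141
  → #3f338d
80% shade:
  R: 54 + 0.8×(0−54) = 54 − 43.2 = 10.8 → 11
  G: 40 − 32 = 8 → 8
  B: 143 − 114.4 = 28.6 → 29
  → #0b081d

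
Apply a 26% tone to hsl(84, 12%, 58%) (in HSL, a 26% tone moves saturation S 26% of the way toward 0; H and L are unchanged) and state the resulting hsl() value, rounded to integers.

S moves 26% from 12 toward 0: 12 − 3.12 = 8.88 → 9.
H and L are unchanged.

hsl(84, 9%, 58%)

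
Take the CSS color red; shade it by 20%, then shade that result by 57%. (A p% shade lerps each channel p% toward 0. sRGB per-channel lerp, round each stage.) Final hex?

#580000

CSS red is rgb(255, 0, 0).
Per channel, c → c + 0.2(0 − c):
  R: 255 + 0.2×(0−255) = 255 − 51 = 204 → 204
  G: 0 + 0.2×(0−0) = 0 + 0 = 0 → 0
  B: 0 + 0 = 0 → 0
After the shade: rgb(204, 0, 0) = #CC0000.
Lerp each channel 57% toward 0:
  R: 204 + 0.57×(0−204) = 204 − 116.28 = 87.72 → 88
  G: 0 + 0.57×(0−0) = 0 + 0 = 0 → 0
  B: 0 + 0 = 0 → 0
rgb(88, 0, 0) = #580000.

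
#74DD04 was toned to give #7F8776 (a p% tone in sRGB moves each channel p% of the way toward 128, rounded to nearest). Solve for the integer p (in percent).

#74DD04 is rgb(116, 221, 4); #7F8776 is rgb(127, 135, 118).
On the B channel (widest range): 118 ≈ 4 + (p/100)(128 − 4), so p ≈ 100×(118 − 4)/(128 − 4) = 11400/124 = 91.94.
p = 92 reproduces all three channels after rounding.

92%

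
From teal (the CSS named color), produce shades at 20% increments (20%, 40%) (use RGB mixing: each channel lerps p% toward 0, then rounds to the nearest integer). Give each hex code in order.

#006666, #004d4d

CSS teal is rgb(0, 128, 128).
20%: (0→0, 128 − 25.6 = 102.4→102, 128 − 25.6 = 102.4→102) → #006666
40%: (0→0, 128 − 51.2 = 76.8→77, 128 − 51.2 = 76.8→77) → #004d4d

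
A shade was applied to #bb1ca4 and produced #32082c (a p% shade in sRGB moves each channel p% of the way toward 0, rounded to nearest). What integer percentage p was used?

73%

#bb1ca4 is rgb(187, 28, 164); #32082c is rgb(50, 8, 44).
On the R channel (widest range): 50 ≈ 187 + (p/100)(0 − 187), so p ≈ 100×(50 − 187)/(0 − 187) = -13700/-187 = 73.26.
p = 73 reproduces all three channels after rounding.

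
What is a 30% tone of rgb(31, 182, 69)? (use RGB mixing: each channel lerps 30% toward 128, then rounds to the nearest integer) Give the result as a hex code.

#3CA657

Lerp each channel 30% toward 128:
  R: 31 + 0.3×(128−31) = 31 + 29.1 = 60.1 → 60
  G: 182 − 16.2 = 165.8 → 166
  B: 69 + 17.7 = 86.7 → 87
rgb(60, 166, 87) = #3CA657.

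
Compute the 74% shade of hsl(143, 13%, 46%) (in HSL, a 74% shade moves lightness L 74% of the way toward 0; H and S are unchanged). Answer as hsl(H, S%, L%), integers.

hsl(143, 13%, 12%)

L moves 74% from 46 toward 0: 46 − 34.04 = 11.96 → 12.
H and S are unchanged.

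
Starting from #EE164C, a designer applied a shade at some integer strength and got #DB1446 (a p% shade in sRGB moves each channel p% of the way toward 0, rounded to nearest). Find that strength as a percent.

8%

#EE164C is rgb(238, 22, 76); #DB1446 is rgb(219, 20, 70).
On the R channel (widest range): 219 ≈ 238 + (p/100)(0 − 238), so p ≈ 100×(219 − 238)/(0 − 238) = -1900/-238 = 7.98.
p = 8 reproduces all three channels after rounding.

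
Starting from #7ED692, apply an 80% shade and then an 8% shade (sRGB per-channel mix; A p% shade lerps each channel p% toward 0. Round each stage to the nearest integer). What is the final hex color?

#17281B

#7ED692 is rgb(126, 214, 146).
Per channel, c → c + 0.8(0 − c):
  R: 126 − 100.8 = 25.2 → 25
  G: 214 + 0.8×(0−214) = 214 − 171.2 = 42.8 → 43
  B: 146 + 0.8×(0−146) = 146 − 116.8 = 29.2 → 29
After the shade: rgb(25, 43, 29) = #192B1D.
Lerp each channel 8% toward 0:
  R: 25 + 0.08×(0−25) = 25 − 2 = 23 → 23
  G: 43 + 0.08×(0−43) = 43 − 3.44 = 39.56 → 40
  B: 29 + 0.08×(0−29) = 29 − 2.32 = 26.68 → 27
rgb(23, 40, 27) = #17281B.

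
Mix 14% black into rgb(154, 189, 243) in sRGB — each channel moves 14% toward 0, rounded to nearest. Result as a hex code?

Lerp each channel 14% toward 0:
  R: 154 + 0.14×(0−154) = 154 − 21.56 = 132.44 → 132
  G: 189 + 0.14×(0−189) = 189 − 26.46 = 162.54 → 163
  B: 243 − 34.02 = 208.98 → 209
rgb(132, 163, 209) = #84a3d1.

#84a3d1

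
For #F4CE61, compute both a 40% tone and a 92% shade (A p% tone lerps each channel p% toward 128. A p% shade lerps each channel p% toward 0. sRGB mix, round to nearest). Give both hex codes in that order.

#C6AF6D, #141008

#F4CE61 is rgb(244, 206, 97).
40% tone:
  R: 244 − 46.4 = 197.6 → 198
  G: 206 − 31.2 = 174.8 → 175
  B: 97 + 0.4×(128−97) = 97 + 12.4 = 109.4 → 109
  → #C6AF6D
92% shade:
  R: 244 − 224.48 = 19.52 → 20
  G: 206 + 0.92×(0−206) = 206 − 189.52 = 16.48 → 16
  B: 97 + 0.92×(0−97) = 97 − 89.24 = 7.76 → 8
  → #141008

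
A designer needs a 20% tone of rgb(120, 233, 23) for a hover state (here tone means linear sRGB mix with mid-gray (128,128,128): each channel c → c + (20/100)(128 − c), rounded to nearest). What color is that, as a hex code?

#7ad42c

Per channel, c → c + 0.2(128 − c):
  R: 120 + 1.6 = 121.6 → 122
  G: 233 + 0.2×(128−233) = 233 − 21 = 212 → 212
  B: 23 + 21 = 44 → 44
rgb(122, 212, 44) = #7ad42c.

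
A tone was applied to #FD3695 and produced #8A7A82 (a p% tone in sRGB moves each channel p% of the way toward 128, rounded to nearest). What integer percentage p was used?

#FD3695 is rgb(253, 54, 149); #8A7A82 is rgb(138, 122, 130).
On the R channel (widest range): 138 ≈ 253 + (p/100)(128 − 253), so p ≈ 100×(138 − 253)/(128 − 253) = -11500/-125 = 92.00.
p = 92 reproduces all three channels after rounding.

92%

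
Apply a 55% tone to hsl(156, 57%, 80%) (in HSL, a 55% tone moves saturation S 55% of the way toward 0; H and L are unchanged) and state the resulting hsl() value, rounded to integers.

S moves 55% from 57 toward 0: 57 − 31.35 = 25.65 → 26.
H and L are unchanged.

hsl(156, 26%, 80%)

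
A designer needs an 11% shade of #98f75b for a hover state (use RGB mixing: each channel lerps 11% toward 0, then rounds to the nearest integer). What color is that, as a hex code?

#87dc51

#98f75b is rgb(152, 247, 91).
Lerp each channel 11% toward 0:
  R: 152 + 0.11×(0−152) = 152 − 16.72 = 135.28 → 135
  G: 247 + 0.11×(0−247) = 247 − 27.17 = 219.83 → 220
  B: 91 + 0.11×(0−91) = 91 − 10.01 = 80.99 → 81
rgb(135, 220, 81) = #87dc51.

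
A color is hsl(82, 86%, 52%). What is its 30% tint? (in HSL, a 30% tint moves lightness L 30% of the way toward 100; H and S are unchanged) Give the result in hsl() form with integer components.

L moves 30% from 52 toward 100: 52 + 14.4 = 66.4 → 66.
H and S are unchanged.

hsl(82, 86%, 66%)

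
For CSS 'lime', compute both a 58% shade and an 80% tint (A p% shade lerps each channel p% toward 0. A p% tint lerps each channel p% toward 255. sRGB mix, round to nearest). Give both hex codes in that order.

CSS lime is rgb(0, 255, 0).
58% shade:
  R: 0 + 0 = 0 → 0
  G: 255 + 0.58×(0−255) = 255 − 147.9 = 107.1 → 107
  B: 0 + 0.58×(0−0) = 0 + 0 = 0 → 0
  → #006b00
80% tint:
  R: 0 + 0.8×(255−0) = 0 + 204 = 204 → 204
  G: 255 + 0 = 255 → 255
  B: 0 + 204 = 204 → 204
  → #ccffcc

#006b00, #ccffcc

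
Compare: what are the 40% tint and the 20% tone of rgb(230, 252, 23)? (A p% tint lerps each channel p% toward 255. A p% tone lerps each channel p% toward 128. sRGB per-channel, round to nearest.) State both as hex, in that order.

40% tint:
  R: 230 + 0.4×(255−230) = 230 + 10 = 240 → 240
  G: 252 + 1.2 = 253.2 → 253
  B: 23 + 92.8 = 115.8 → 116
  → #F0FD74
20% tone:
  R: 230 + 0.2×(128−230) = 230 − 20.4 = 209.6 → 210
  G: 252 + 0.2×(128−252) = 252 − 24.8 = 227.2 → 227
  B: 23 + 0.2×(128−23) = 23 + 21 = 44 → 44
  → #D2E32C

#F0FD74, #D2E32C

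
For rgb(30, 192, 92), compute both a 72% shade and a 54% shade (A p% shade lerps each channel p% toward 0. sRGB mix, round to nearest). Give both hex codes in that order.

#08361A, #0E582A

72% shade:
  R: 30 + 0.72×(0−30) = 30 − 21.6 = 8.4 → 8
  G: 192 + 0.72×(0−192) = 192 − 138.24 = 53.76 → 54
  B: 92 − 66.24 = 25.76 → 26
  → #08361A
54% shade:
  R: 30 − 16.2 = 13.8 → 14
  G: 192 − 103.68 = 88.32 → 88
  B: 92 + 0.54×(0−92) = 92 − 49.68 = 42.32 → 42
  → #0E582A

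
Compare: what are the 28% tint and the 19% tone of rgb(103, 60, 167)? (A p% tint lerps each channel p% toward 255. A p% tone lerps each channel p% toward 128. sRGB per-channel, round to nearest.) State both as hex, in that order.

28% tint:
  R: 103 + 42.56 = 145.56 → 146
  G: 60 + 0.28×(255−60) = 60 + 54.6 = 114.6 → 115
  B: 167 + 0.28×(255−167) = 167 + 24.64 = 191.64 → 192
  → #9273c0
19% tone:
  R: 103 + 4.75 = 107.75 → 108
  G: 60 + 0.19×(128−60) = 60 + 12.92 = 72.92 → 73
  B: 167 − 7.41 = 159.59 → 160
  → #6c49a0

#9273c0, #6c49a0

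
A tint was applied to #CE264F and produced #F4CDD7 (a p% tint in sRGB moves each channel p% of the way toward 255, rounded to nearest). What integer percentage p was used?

#CE264F is rgb(206, 38, 79); #F4CDD7 is rgb(244, 205, 215).
On the G channel (widest range): 205 ≈ 38 + (p/100)(255 − 38), so p ≈ 100×(205 − 38)/(255 − 38) = 16700/217 = 76.96.
p = 77 reproduces all three channels after rounding.

77%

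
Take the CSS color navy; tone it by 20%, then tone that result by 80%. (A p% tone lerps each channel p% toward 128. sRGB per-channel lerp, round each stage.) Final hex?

#6C6C80

CSS navy is rgb(0, 0, 128).
A 20% tone moves each channel 20% toward 128:
  R: 0 + 0.2×(128−0) = 0 + 25.6 = 25.6 → 26
  G: 0 + 0.2×(128−0) = 0 + 25.6 = 25.6 → 26
  B: 128 + 0 = 128 → 128
After the tone: rgb(26, 26, 128) = #1A1A80.
Per channel, c → c + 0.8(128 − c):
  R: 26 + 0.8×(128−26) = 26 + 81.6 = 107.6 → 108
  G: 26 + 0.8×(128−26) = 26 + 81.6 = 107.6 → 108
  B: 128 + 0.8×(128−128) = 128 + 0 = 128 → 128
rgb(108, 108, 128) = #6C6C80.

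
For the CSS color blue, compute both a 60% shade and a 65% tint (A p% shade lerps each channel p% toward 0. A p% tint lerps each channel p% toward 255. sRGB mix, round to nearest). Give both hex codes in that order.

CSS blue is rgb(0, 0, 255).
60% shade:
  R: 0 + 0.6×(0−0) = 0 + 0 = 0 → 0
  G: 0 + 0 = 0 → 0
  B: 255 + 0.6×(0−255) = 255 − 153 = 102 → 102
  → #000066
65% tint:
  R: 0 + 165.75 = 165.75 → 166
  G: 0 + 165.75 = 165.75 → 166
  B: 255 + 0.65×(255−255) = 255 + 0 = 255 → 255
  → #A6A6FF

#000066, #A6A6FF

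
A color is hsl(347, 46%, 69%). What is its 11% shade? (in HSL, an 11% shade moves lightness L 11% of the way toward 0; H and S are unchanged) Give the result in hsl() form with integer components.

hsl(347, 46%, 61%)

L moves 11% from 69 toward 0: 69 − 7.59 = 61.41 → 61.
H and S are unchanged.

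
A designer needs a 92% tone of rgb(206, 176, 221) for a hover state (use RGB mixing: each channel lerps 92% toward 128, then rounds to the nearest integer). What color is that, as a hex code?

A 92% tone moves each channel 92% toward 128:
  R: 206 + 0.92×(128−206) = 206 − 71.76 = 134.24 → 134
  G: 176 − 44.16 = 131.84 → 132
  B: 221 − 85.56 = 135.44 → 135
rgb(134, 132, 135) = #868487.

#868487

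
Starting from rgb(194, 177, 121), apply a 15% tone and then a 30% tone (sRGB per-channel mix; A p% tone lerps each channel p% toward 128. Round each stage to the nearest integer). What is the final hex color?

#A79D7C

A 15% tone moves each channel 15% toward 128:
  R: 194 + 0.15×(128−194) = 194 − 9.9 = 184.1 → 184
  G: 177 + 0.15×(128−177) = 177 − 7.35 = 169.65 → 170
  B: 121 + 0.15×(128−121) = 121 + 1.05 = 122.05 → 122
After the tone: rgb(184, 170, 122) = #B8AA7A.
Per channel, c → c + 0.3(128 − c):
  R: 184 + 0.3×(128−184) = 184 − 16.8 = 167.2 → 167
  G: 170 + 0.3×(128−170) = 170 − 12.6 = 157.4 → 157
  B: 122 + 1.8 = 123.8 → 124
rgb(167, 157, 124) = #A79D7C.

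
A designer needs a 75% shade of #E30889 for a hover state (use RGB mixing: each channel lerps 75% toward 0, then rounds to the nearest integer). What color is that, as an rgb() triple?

rgb(57, 2, 34)

#E30889 is rgb(227, 8, 137).
A 75% shade moves each channel 75% toward 0:
  R: 227 + 0.75×(0−227) = 227 − 170.25 = 56.75 → 57
  G: 8 + 0.75×(0−8) = 8 − 6 = 2 → 2
  B: 137 − 102.75 = 34.25 → 34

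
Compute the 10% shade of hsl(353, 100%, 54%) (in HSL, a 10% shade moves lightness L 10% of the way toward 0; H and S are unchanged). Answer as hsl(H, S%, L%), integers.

L moves 10% from 54 toward 0: 54 − 5.4 = 48.6 → 49.
H and S are unchanged.

hsl(353, 100%, 49%)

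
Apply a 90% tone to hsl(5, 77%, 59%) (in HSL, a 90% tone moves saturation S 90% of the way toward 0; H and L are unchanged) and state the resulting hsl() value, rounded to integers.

S moves 90% from 77 toward 0: 77 − 69.3 = 7.7 → 8.
H and L are unchanged.

hsl(5, 8%, 59%)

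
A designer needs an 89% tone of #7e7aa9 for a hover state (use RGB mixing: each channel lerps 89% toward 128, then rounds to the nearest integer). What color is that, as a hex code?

#807f85

#7e7aa9 is rgb(126, 122, 169).
Lerp each channel 89% toward 128:
  R: 126 + 0.89×(128−126) = 126 + 1.78 = 127.78 → 128
  G: 122 + 5.34 = 127.34 → 127
  B: 169 + 0.89×(128−169) = 169 − 36.49 = 132.51 → 133
rgb(128, 127, 133) = #807f85.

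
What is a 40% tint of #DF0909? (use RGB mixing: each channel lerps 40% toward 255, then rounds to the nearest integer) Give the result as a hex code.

#DF0909 is rgb(223, 9, 9).
Lerp each channel 40% toward 255:
  R: 223 + 0.4×(255−223) = 223 + 12.8 = 235.8 → 236
  G: 9 + 0.4×(255−9) = 9 + 98.4 = 107.4 → 107
  B: 9 + 0.4×(255−9) = 9 + 98.4 = 107.4 → 107
rgb(236, 107, 107) = #EC6B6B.

#EC6B6B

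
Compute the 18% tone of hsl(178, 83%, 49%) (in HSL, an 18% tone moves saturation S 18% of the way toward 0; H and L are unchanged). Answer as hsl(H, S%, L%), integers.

S moves 18% from 83 toward 0: 83 − 14.94 = 68.06 → 68.
H and L are unchanged.

hsl(178, 68%, 49%)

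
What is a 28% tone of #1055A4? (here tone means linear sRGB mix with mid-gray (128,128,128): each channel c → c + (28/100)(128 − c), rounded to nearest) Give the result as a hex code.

#2F619A

#1055A4 is rgb(16, 85, 164).
A 28% tone moves each channel 28% toward 128:
  R: 16 + 0.28×(128−16) = 16 + 31.36 = 47.36 → 47
  G: 85 + 0.28×(128−85) = 85 + 12.04 = 97.04 → 97
  B: 164 − 10.08 = 153.92 → 154
rgb(47, 97, 154) = #2F619A.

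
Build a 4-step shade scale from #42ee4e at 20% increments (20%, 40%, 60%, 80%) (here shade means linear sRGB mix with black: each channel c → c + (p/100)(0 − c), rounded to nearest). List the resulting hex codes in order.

#35be3e, #288f2f, #1a5f1f, #0d3010

#42ee4e is rgb(66, 238, 78).
20%: (66 − 13.2 = 52.8→53, 238 − 47.6 = 190.4→190, 78 − 15.6 = 62.4→62) → #35be3e
40%: (66 − 26.4 = 39.6→40, 238 − 95.2 = 142.8→143, 78 − 31.2 = 46.8→47) → #288f2f
60%: (66 − 39.6 = 26.4→26, 238 − 142.8 = 95.2→95, 78 − 46.8 = 31.2→31) → #1a5f1f
80%: (66 − 52.8 = 13.2→13, 238 − 190.4 = 47.6→48, 78 − 62.4 = 15.6→16) → #0d3010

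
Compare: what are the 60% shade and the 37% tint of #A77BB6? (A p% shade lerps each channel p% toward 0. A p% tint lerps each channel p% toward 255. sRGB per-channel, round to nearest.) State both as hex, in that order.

#433149, #C8ACD1

#A77BB6 is rgb(167, 123, 182).
60% shade:
  R: 167 + 0.6×(0−167) = 167 − 100.2 = 66.8 → 67
  G: 123 + 0.6×(0−123) = 123 − 73.8 = 49.2 → 49
  B: 182 − 109.2 = 72.8 → 73
  → #433149
37% tint:
  R: 167 + 32.56 = 199.56 → 200
  G: 123 + 0.37×(255−123) = 123 + 48.84 = 171.84 → 172
  B: 182 + 0.37×(255−182) = 182 + 27.01 = 209.01 → 209
  → #C8ACD1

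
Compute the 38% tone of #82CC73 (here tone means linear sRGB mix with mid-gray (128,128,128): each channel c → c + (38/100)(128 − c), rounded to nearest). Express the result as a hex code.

#81AF78

#82CC73 is rgb(130, 204, 115).
Per channel, c → c + 0.38(128 − c):
  R: 130 − 0.76 = 129.24 → 129
  G: 204 + 0.38×(128−204) = 204 − 28.88 = 175.12 → 175
  B: 115 + 0.38×(128−115) = 115 + 4.94 = 119.94 → 120
rgb(129, 175, 120) = #81AF78.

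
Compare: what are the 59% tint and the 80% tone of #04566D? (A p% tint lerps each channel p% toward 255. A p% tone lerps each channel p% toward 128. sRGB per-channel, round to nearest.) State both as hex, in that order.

#98BAC3, #67787C

#04566D is rgb(4, 86, 109).
59% tint:
  R: 4 + 0.59×(255−4) = 4 + 148.09 = 152.09 → 152
  G: 86 + 0.59×(255−86) = 86 + 99.71 = 185.71 → 186
  B: 109 + 86.14 = 195.14 → 195
  → #98BAC3
80% tone:
  R: 4 + 0.8×(128−4) = 4 + 99.2 = 103.2 → 103
  G: 86 + 0.8×(128−86) = 86 + 33.6 = 119.6 → 120
  B: 109 + 0.8×(128−109) = 109 + 15.2 = 124.2 → 124
  → #67787C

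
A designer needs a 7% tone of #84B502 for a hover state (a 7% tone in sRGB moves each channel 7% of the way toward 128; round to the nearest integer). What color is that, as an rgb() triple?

#84B502 is rgb(132, 181, 2).
A 7% tone moves each channel 7% toward 128:
  R: 132 − 0.28 = 131.72 → 132
  G: 181 − 3.71 = 177.29 → 177
  B: 2 + 0.07×(128−2) = 2 + 8.82 = 10.82 → 11

rgb(132, 177, 11)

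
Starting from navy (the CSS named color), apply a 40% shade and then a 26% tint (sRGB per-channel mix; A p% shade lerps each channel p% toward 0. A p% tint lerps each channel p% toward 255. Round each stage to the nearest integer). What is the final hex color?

CSS navy is rgb(0, 0, 128).
A 40% shade moves each channel 40% toward 0:
  R: 0 + 0 = 0 → 0
  G: 0 + 0.4×(0−0) = 0 + 0 = 0 → 0
  B: 128 − 51.2 = 76.8 → 77
After the shade: rgb(0, 0, 77) = #00004D.
A 26% tint moves each channel 26% toward 255:
  R: 0 + 0.26×(255−0) = 0 + 66.3 = 66.3 → 66
  G: 0 + 0.26×(255−0) = 0 + 66.3 = 66.3 → 66
  B: 77 + 0.26×(255−77) = 77 + 46.28 = 123.28 → 123
rgb(66, 66, 123) = #42427B.

#42427B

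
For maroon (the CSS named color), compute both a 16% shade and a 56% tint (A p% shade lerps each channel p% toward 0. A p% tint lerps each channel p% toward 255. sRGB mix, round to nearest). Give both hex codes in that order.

#6c0000, #c78f8f

CSS maroon is rgb(128, 0, 0).
16% shade:
  R: 128 − 20.48 = 107.52 → 108
  G: 0 + 0.16×(0−0) = 0 + 0 = 0 → 0
  B: 0 + 0.16×(0−0) = 0 + 0 = 0 → 0
  → #6c0000
56% tint:
  R: 128 + 71.12 = 199.12 → 199
  G: 0 + 142.8 = 142.8 → 143
  B: 0 + 142.8 = 142.8 → 143
  → #c78f8f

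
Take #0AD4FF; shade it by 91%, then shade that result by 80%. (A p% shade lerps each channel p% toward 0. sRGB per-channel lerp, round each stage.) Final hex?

#000405

#0AD4FF is rgb(10, 212, 255).
Per channel, c → c + 0.91(0 − c):
  R: 10 + 0.91×(0−10) = 10 − 9.1 = 0.9 → 1
  G: 212 + 0.91×(0−212) = 212 − 192.92 = 19.08 → 19
  B: 255 + 0.91×(0−255) = 255 − 232.05 = 22.95 → 23
After the shade: rgb(1, 19, 23) = #011317.
Lerp each channel 80% toward 0:
  R: 1 + 0.8×(0−1) = 1 − 0.8 = 0.2 → 0
  G: 19 − 15.2 = 3.8 → 4
  B: 23 − 18.4 = 4.6 → 5
rgb(0, 4, 5) = #000405.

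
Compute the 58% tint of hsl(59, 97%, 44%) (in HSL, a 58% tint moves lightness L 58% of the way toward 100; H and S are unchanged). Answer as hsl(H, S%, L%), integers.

hsl(59, 97%, 76%)

L moves 58% from 44 toward 100: 44 + 32.48 = 76.48 → 76.
H and S are unchanged.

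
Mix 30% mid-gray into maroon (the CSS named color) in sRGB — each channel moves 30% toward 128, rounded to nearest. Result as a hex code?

#802626

CSS maroon is rgb(128, 0, 0).
Lerp each channel 30% toward 128:
  R: 128 + 0 = 128 → 128
  G: 0 + 38.4 = 38.4 → 38
  B: 0 + 0.3×(128−0) = 0 + 38.4 = 38.4 → 38
rgb(128, 38, 38) = #802626.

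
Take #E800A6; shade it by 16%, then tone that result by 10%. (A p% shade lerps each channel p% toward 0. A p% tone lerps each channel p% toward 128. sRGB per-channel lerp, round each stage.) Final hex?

#BC0D8A

#E800A6 is rgb(232, 0, 166).
Lerp each channel 16% toward 0:
  R: 232 + 0.16×(0−232) = 232 − 37.12 = 194.88 → 195
  G: 0 + 0 = 0 → 0
  B: 166 + 0.16×(0−166) = 166 − 26.56 = 139.44 → 139
After the shade: rgb(195, 0, 139) = #C3008B.
A 10% tone moves each channel 10% toward 128:
  R: 195 + 0.1×(128−195) = 195 − 6.7 = 188.3 → 188
  G: 0 + 0.1×(128−0) = 0 + 12.8 = 12.8 → 13
  B: 139 + 0.1×(128−139) = 139 − 1.1 = 137.9 → 138
rgb(188, 13, 138) = #BC0D8A.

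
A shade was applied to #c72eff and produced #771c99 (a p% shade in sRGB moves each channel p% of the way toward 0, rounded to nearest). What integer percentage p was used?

#c72eff is rgb(199, 46, 255); #771c99 is rgb(119, 28, 153).
On the B channel (widest range): 153 ≈ 255 + (p/100)(0 − 255), so p ≈ 100×(153 − 255)/(0 − 255) = -10200/-255 = 40.00.
p = 40 reproduces all three channels after rounding.

40%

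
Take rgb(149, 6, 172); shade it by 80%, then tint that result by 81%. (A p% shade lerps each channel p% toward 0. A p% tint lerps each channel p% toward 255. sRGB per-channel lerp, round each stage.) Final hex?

#D4CFD5

An 80% shade moves each channel 80% toward 0:
  R: 149 − 119.2 = 29.8 → 30
  G: 6 + 0.8×(0−6) = 6 − 4.8 = 1.2 → 1
  B: 172 − 137.6 = 34.4 → 34
After the shade: rgb(30, 1, 34) = #1E0122.
Per channel, c → c + 0.81(255 − c):
  R: 30 + 0.81×(255−30) = 30 + 182.25 = 212.25 → 212
  G: 1 + 205.74 = 206.74 → 207
  B: 34 + 0.81×(255−34) = 34 + 179.01 = 213.01 → 213
rgb(212, 207, 213) = #D4CFD5.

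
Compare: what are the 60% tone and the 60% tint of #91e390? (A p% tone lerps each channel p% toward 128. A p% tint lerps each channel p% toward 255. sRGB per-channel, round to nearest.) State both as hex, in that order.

#87a886, #d3f4d3

#91e390 is rgb(145, 227, 144).
60% tone:
  R: 145 − 10.2 = 134.8 → 135
  G: 227 + 0.6×(128−227) = 227 − 59.4 = 167.6 → 168
  B: 144 + 0.6×(128−144) = 144 − 9.6 = 134.4 → 134
  → #87a886
60% tint:
  R: 145 + 66 = 211 → 211
  G: 227 + 0.6×(255−227) = 227 + 16.8 = 243.8 → 244
  B: 144 + 0.6×(255−144) = 144 + 66.6 = 210.6 → 211
  → #d3f4d3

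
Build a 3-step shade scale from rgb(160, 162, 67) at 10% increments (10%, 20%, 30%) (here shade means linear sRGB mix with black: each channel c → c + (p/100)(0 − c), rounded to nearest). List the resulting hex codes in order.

#90923C, #808236, #70712F

10%: (160 − 16 = 144→144, 162 − 16.2 = 145.8→146, 67 − 6.7 = 60.3→60) → #90923C
20%: (160 − 32 = 128→128, 162 − 32.4 = 129.6→130, 67 − 13.4 = 53.6→54) → #808236
30%: (160 − 48 = 112→112, 162 − 48.6 = 113.4→113, 67 − 20.1 = 46.9→47) → #70712F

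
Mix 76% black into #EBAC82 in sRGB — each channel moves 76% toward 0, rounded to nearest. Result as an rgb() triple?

rgb(56, 41, 31)

#EBAC82 is rgb(235, 172, 130).
A 76% shade moves each channel 76% toward 0:
  R: 235 + 0.76×(0−235) = 235 − 178.6 = 56.4 → 56
  G: 172 − 130.72 = 41.28 → 41
  B: 130 + 0.76×(0−130) = 130 − 98.8 = 31.2 → 31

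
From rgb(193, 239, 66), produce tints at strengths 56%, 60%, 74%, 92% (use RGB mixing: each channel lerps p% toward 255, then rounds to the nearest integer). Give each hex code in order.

#E4F8AC, #E6F9B3, #EFFBCE, #FAFEF0

56%: (193 + 34.72 = 227.72→228, 239 + 8.96 = 247.96→248, 66 + 105.84 = 171.84→172) → #E4F8AC
60%: (193 + 37.2 = 230.2→230, 239 + 9.6 = 248.6→249, 66 + 113.4 = 179.4→179) → #E6F9B3
74%: (193 + 45.88 = 238.88→239, 239 + 11.84 = 250.84→251, 66 + 139.86 = 205.86→206) → #EFFBCE
92%: (193 + 57.04 = 250.04→250, 239 + 14.72 = 253.72→254, 66 + 173.88 = 239.88→240) → #FAFEF0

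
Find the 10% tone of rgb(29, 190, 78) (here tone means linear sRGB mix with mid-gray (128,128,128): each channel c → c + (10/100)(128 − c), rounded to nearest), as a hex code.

Lerp each channel 10% toward 128:
  R: 29 + 9.9 = 38.9 → 39
  G: 190 + 0.1×(128−190) = 190 − 6.2 = 183.8 → 184
  B: 78 + 0.1×(128−78) = 78 + 5 = 83 → 83
rgb(39, 184, 83) = #27b853.

#27b853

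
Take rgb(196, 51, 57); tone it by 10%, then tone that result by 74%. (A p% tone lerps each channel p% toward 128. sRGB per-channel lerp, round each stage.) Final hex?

#906E6F

Lerp each channel 10% toward 128:
  R: 196 − 6.8 = 189.2 → 189
  G: 51 + 7.7 = 58.7 → 59
  B: 57 + 0.1×(128−57) = 57 + 7.1 = 64.1 → 64
After the tone: rgb(189, 59, 64) = #BD3B40.
Per channel, c → c + 0.74(128 − c):
  R: 189 + 0.74×(128−189) = 189 − 45.14 = 143.86 → 144
  G: 59 + 51.06 = 110.06 → 110
  B: 64 + 0.74×(128−64) = 64 + 47.36 = 111.36 → 111
rgb(144, 110, 111) = #906E6F.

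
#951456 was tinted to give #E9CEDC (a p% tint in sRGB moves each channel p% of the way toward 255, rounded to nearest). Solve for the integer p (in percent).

79%

#951456 is rgb(149, 20, 86); #E9CEDC is rgb(233, 206, 220).
On the G channel (widest range): 206 ≈ 20 + (p/100)(255 − 20), so p ≈ 100×(206 − 20)/(255 − 20) = 18600/235 = 79.15.
p = 79 reproduces all three channels after rounding.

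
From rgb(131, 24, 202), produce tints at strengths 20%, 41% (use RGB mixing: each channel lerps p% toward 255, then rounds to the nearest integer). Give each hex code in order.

20%: (131 + 24.8 = 155.8→156, 24 + 46.2 = 70.2→70, 202 + 10.6 = 212.6→213) → #9C46D5
41%: (131 + 50.84 = 181.84→182, 24 + 94.71 = 118.71→119, 202 + 21.73 = 223.73→224) → #B677E0

#9C46D5, #B677E0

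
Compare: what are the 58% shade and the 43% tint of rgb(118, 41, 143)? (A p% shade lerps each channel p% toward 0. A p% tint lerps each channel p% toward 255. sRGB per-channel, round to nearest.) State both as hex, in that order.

#32113c, #b185bf

58% shade:
  R: 118 + 0.58×(0−118) = 118 − 68.44 = 49.56 → 50
  G: 41 + 0.58×(0−41) = 41 − 23.78 = 17.22 → 17
  B: 143 + 0.58×(0−143) = 143 − 82.94 = 60.06 → 60
  → #32113c
43% tint:
  R: 118 + 0.43×(255−118) = 118 + 58.91 = 176.91 → 177
  G: 41 + 0.43×(255−41) = 41 + 92.02 = 133.02 → 133
  B: 143 + 0.43×(255−143) = 143 + 48.16 = 191.16 → 191
  → #b185bf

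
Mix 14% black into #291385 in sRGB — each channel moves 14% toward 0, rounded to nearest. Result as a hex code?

#231072

#291385 is rgb(41, 19, 133).
A 14% shade moves each channel 14% toward 0:
  R: 41 − 5.74 = 35.26 → 35
  G: 19 + 0.14×(0−19) = 19 − 2.66 = 16.34 → 16
  B: 133 + 0.14×(0−133) = 133 − 18.62 = 114.38 → 114
rgb(35, 16, 114) = #231072.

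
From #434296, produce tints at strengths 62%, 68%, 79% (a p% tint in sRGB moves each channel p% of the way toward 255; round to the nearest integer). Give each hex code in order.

#434296 is rgb(67, 66, 150).
62%: (67 + 116.56 = 183.56→184, 66 + 117.18 = 183.18→183, 150 + 65.1 = 215.1→215) → #B8B7D7
68%: (67 + 127.84 = 194.84→195, 66 + 128.52 = 194.52→195, 150 + 71.4 = 221.4→221) → #C3C3DD
79%: (67 + 148.52 = 215.52→216, 66 + 149.31 = 215.31→215, 150 + 82.95 = 232.95→233) → #D8D7E9

#B8B7D7, #C3C3DD, #D8D7E9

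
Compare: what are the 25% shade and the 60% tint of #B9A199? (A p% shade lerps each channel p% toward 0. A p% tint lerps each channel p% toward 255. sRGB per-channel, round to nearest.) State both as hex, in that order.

#8B7973, #E3D9D6

#B9A199 is rgb(185, 161, 153).
25% shade:
  R: 185 + 0.25×(0−185) = 185 − 46.25 = 138.75 → 139
  G: 161 − 40.25 = 120.75 → 121
  B: 153 − 38.25 = 114.75 → 115
  → #8B7973
60% tint:
  R: 185 + 0.6×(255−185) = 185 + 42 = 227 → 227
  G: 161 + 0.6×(255−161) = 161 + 56.4 = 217.4 → 217
  B: 153 + 0.6×(255−153) = 153 + 61.2 = 214.2 → 214
  → #E3D9D6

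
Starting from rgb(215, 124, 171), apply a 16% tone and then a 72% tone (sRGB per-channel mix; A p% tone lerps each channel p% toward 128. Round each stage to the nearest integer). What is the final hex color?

Per channel, c → c + 0.16(128 − c):
  R: 215 − 13.92 = 201.08 → 201
  G: 124 + 0.64 = 124.64 → 125
  B: 171 + 0.16×(128−171) = 171 − 6.88 = 164.12 → 164
After the tone: rgb(201, 125, 164) = #C97DA4.
Lerp each channel 72% toward 128:
  R: 201 + 0.72×(128−201) = 201 − 52.56 = 148.44 → 148
  G: 125 + 0.72×(128−125) = 125 + 2.16 = 127.16 → 127
  B: 164 + 0.72×(128−164) = 164 − 25.92 = 138.08 → 138
rgb(148, 127, 138) = #947F8A.

#947F8A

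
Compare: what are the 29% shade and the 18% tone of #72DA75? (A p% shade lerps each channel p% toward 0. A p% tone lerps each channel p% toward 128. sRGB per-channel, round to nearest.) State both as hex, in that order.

#72DA75 is rgb(114, 218, 117).
29% shade:
  R: 114 + 0.29×(0−114) = 114 − 33.06 = 80.94 → 81
  G: 218 − 63.22 = 154.78 → 155
  B: 117 + 0.29×(0−117) = 117 − 33.93 = 83.07 → 83
  → #519B53
18% tone:
  R: 114 + 2.52 = 116.52 → 117
  G: 218 + 0.18×(128−218) = 218 − 16.2 = 201.8 → 202
  B: 117 + 0.18×(128−117) = 117 + 1.98 = 118.98 → 119
  → #75CA77

#519B53, #75CA77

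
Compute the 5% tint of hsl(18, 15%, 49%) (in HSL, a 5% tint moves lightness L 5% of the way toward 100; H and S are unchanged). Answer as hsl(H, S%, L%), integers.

hsl(18, 15%, 52%)

L moves 5% from 49 toward 100: 49 + 2.55 = 51.55 → 52.
H and S are unchanged.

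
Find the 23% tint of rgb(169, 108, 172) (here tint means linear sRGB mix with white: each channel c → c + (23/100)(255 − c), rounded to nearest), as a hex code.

#bd8ebf

A 23% tint moves each channel 23% toward 255:
  R: 169 + 0.23×(255−169) = 169 + 19.78 = 188.78 → 189
  G: 108 + 33.81 = 141.81 → 142
  B: 172 + 0.23×(255−172) = 172 + 19.09 = 191.09 → 191
rgb(189, 142, 191) = #bd8ebf.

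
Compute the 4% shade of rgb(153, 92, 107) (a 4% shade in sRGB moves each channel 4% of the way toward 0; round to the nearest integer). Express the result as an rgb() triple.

rgb(147, 88, 103)

A 4% shade moves each channel 4% toward 0:
  R: 153 + 0.04×(0−153) = 153 − 6.12 = 146.88 → 147
  G: 92 + 0.04×(0−92) = 92 − 3.68 = 88.32 → 88
  B: 107 − 4.28 = 102.72 → 103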